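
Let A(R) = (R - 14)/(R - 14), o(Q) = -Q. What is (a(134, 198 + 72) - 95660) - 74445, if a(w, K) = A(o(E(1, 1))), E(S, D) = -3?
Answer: -170104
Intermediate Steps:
A(R) = 1 (A(R) = (-14 + R)/(-14 + R) = 1)
a(w, K) = 1
(a(134, 198 + 72) - 95660) - 74445 = (1 - 95660) - 74445 = -95659 - 74445 = -170104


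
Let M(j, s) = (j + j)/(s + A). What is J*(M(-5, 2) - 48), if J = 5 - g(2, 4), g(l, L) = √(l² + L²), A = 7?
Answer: -2210/9 + 884*√5/9 ≈ -25.924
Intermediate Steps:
M(j, s) = 2*j/(7 + s) (M(j, s) = (j + j)/(s + 7) = (2*j)/(7 + s) = 2*j/(7 + s))
g(l, L) = √(L² + l²)
J = 5 - 2*√5 (J = 5 - √(4² + 2²) = 5 - √(16 + 4) = 5 - √20 = 5 - 2*√5 ≈ 0.52786)
J*(M(-5, 2) - 48) = (5 - 2*√5)*(2*(-5)/(7 + 2) - 48) = (5 - 2*√5)*(2*(-5)/9 - 48) = (5 - 2*√5)*(2*(-5)*(⅑) - 48) = (5 - 2*√5)*(-10/9 - 48) = (5 - 2*√5)*(-442/9) = -2210/9 + 884*√5/9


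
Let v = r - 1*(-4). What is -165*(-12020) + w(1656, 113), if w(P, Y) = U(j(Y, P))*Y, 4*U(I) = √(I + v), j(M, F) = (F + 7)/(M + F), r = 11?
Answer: 1983300 + 113*√49882262/7076 ≈ 1.9834e+6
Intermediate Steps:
j(M, F) = (7 + F)/(F + M)
v = 15 (v = 11 - 1*(-4) = 11 + 4 = 15)
U(I) = √(15 + I)/4 (U(I) = √(I + 15)/4 = √(15 + I)/4)
w(P, Y) = Y*√(15 + (7 + P)/(P + Y))/4 (w(P, Y) = (√(15 + (7 + P)/(P + Y))/4)*Y = Y*√(15 + (7 + P)/(P + Y))/4)
-165*(-12020) + w(1656, 113) = -165*(-12020) + (¼)*113*√((7 + 15*113 + 16*1656)/(1656 + 113)) = 1983300 + (¼)*113*√((7 + 1695 + 26496)/1769) = 1983300 + (¼)*113*√((1/1769)*28198) = 1983300 + (¼)*113*√(28198/1769) = 1983300 + (¼)*113*(√49882262/1769) = 1983300 + 113*√49882262/7076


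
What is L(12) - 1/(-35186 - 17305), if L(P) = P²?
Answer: 7558705/52491 ≈ 144.00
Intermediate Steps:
L(12) - 1/(-35186 - 17305) = 12² - 1/(-35186 - 17305) = 144 - 1/(-52491) = 144 - 1*(-1/52491) = 144 + 1/52491 = 7558705/52491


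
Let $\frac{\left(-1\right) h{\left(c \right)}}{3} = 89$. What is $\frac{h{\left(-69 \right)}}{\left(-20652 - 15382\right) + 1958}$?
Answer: $\frac{267}{34076} \approx 0.0078354$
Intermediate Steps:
$h{\left(c \right)} = -267$ ($h{\left(c \right)} = \left(-3\right) 89 = -267$)
$\frac{h{\left(-69 \right)}}{\left(-20652 - 15382\right) + 1958} = - \frac{267}{\left(-20652 - 15382\right) + 1958} = - \frac{267}{-36034 + 1958} = - \frac{267}{-34076} = \left(-267\right) \left(- \frac{1}{34076}\right) = \frac{267}{34076}$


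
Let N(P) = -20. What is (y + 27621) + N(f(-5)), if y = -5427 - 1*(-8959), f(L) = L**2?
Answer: 31133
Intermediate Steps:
y = 3532 (y = -5427 + 8959 = 3532)
(y + 27621) + N(f(-5)) = (3532 + 27621) - 20 = 31153 - 20 = 31133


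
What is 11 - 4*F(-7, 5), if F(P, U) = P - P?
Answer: 11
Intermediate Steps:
F(P, U) = 0
11 - 4*F(-7, 5) = 11 - 4*0 = 11 + 0 = 11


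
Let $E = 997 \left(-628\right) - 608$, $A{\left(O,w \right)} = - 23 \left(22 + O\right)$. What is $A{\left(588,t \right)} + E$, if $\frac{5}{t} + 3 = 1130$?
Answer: $-640754$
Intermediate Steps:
$t = \frac{5}{1127}$ ($t = \frac{5}{-3 + 1130} = \frac{5}{1127} \approx 0.0044366$)
$A{\left(O,w \right)} = -506 - 23 O$
$E = -626724$ ($E = -626116 - 608 = -626724$)
$A{\left(588,t \right)} + E = \left(-506 - 13524\right) - 626724 = -14030 - 626724 = -640754$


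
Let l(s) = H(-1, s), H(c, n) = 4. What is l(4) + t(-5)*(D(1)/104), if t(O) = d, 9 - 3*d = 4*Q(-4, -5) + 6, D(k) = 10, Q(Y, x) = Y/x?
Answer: 623/156 ≈ 3.9936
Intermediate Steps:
l(s) = 4
d = -1/15 (d = 3 - (4*(-4/(-5)) + 6)/3 = 3 - (4*(-4*(-1/5)) + 6)/3 = 3 - (4*(4/5) + 6)/3 = 3 - (16/5 + 6)/3 = 3 - 1/3*46/5 = 3 - 46/15 = -1/15 ≈ -0.066667)
t(O) = -1/15
l(4) + t(-5)*(D(1)/104) = 4 - 2/(3*104) = 4 - 1/15*5/52 = 4 - 1/156 = 623/156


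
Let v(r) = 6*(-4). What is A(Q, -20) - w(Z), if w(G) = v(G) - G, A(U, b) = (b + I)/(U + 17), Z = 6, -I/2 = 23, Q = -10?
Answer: 144/7 ≈ 20.571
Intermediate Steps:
I = -46 (I = -2*23 = -46)
v(r) = -24
A(U, b) = (-46 + b)/(17 + U) (A(U, b) = (b - 46)/(U + 17) = (-46 + b)/(17 + U))
w(G) = -24 - G
A(Q, -20) - w(Z) = (-46 - 20)/(17 - 10) - (-24 - 1*6) = -66/7 - (-24 - 6) = (1/7)*(-66) - 1*(-30) = -66/7 + 30 = 144/7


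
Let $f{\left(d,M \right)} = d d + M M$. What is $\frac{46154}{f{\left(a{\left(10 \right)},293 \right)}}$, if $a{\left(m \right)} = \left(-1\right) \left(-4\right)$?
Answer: $\frac{46154}{85865} \approx 0.53752$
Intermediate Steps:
$a{\left(m \right)} = 4$
$f{\left(d,M \right)} = M^{2} + d^{2}$ ($f{\left(d,M \right)} = d^{2} + M^{2} = M^{2} + d^{2}$)
$\frac{46154}{f{\left(a{\left(10 \right)},293 \right)}} = \frac{46154}{293^{2} + 4^{2}} = \frac{46154}{85849 + 16} = \frac{46154}{85865}$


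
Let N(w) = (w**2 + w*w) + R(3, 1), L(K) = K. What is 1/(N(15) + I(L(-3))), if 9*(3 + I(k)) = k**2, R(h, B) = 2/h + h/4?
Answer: 12/5393 ≈ 0.0022251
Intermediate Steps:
R(h, B) = 2/h + h/4 (R(h, B) = 2/h + h*(1/4) = 2/h + h/4)
N(w) = 17/12 + 2*w**2 (N(w) = (w**2 + w*w) + (2/3 + (1/4)*3) = (w**2 + w**2) + (2*(1/3) + 3/4) = 2*w**2 + (2/3 + 3/4) = 2*w**2 + 17/12 = 17/12 + 2*w**2)
I(k) = -3 + k**2/9
1/(N(15) + I(L(-3))) = 1/((17/12 + 2*15**2) + (-3 + (1/9)*(-3)**2)) = 1/((17/12 + 2*225) + (-3 + (1/9)*9)) = 1/((17/12 + 450) + (-3 + 1)) = 1/(5417/12 - 2) = 1/(5393/12) = 12/5393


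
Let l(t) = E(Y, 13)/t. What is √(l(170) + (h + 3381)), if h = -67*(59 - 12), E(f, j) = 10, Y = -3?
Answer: √67065/17 ≈ 15.233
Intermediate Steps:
l(t) = 10/t
h = -3149 (h = -67*47 = -3149)
√(l(170) + (h + 3381)) = √(10/170 + (-3149 + 3381)) = √(10*(1/170) + 232) = √(1/17 + 232) = √(3945/17) = √67065/17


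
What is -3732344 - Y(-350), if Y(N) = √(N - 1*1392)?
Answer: -3732344 - I*√1742 ≈ -3.7323e+6 - 41.737*I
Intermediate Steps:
Y(N) = √(-1392 + N) (Y(N) = √(N - 1392) = √(-1392 + N))
-3732344 - Y(-350) = -3732344 - √(-1392 - 350) = -3732344 - √(-1742) = -3732344 - I*√1742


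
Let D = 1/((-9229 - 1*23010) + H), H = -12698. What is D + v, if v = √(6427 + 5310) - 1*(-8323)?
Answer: 374010650/44937 + 11*√97 ≈ 8431.3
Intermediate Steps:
v = 8323 + 11*√97 (v = √11737 + 8323 = 11*√97 + 8323 = 8323 + 11*√97 ≈ 8431.3)
D = -1/44937 (D = 1/((-9229 - 1*23010) - 12698) = 1/((-9229 - 23010) - 12698) = 1/(-32239 - 12698) = 1/(-44937) = -1/44937 ≈ -2.2253e-5)
D + v = -1/44937 + (8323 + 11*√97) = 374010650/44937 + 11*√97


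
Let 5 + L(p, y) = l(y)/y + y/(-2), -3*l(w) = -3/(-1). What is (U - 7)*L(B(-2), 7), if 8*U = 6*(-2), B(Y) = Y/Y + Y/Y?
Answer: 2057/28 ≈ 73.464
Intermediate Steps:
l(w) = -1 (l(w) = -(-1)/(-1) = -(-1)*(-1) = -1/3*3 = -1)
B(Y) = 2 (B(Y) = 1 + 1 = 2)
L(p, y) = -5 - 1/y - y/2 (L(p, y) = -5 + (-1/y + y/(-2)) = -5 + (-1/y + y*(-1/2)) = -5 + (-1/y - y/2) = -5 - 1/y - y/2)
U = -3/2 (U = (6*(-2))/8 = (1/8)*(-12) = -3/2 ≈ -1.5000)
(U - 7)*L(B(-2), 7) = (-3/2 - 7)*(-5 - 1/7 - 1/2*7) = -17*(-5 - 1*1/7 - 7/2)/2 = -17*(-5 - 1/7 - 7/2)/2 = -17/2*(-121/14) = 2057/28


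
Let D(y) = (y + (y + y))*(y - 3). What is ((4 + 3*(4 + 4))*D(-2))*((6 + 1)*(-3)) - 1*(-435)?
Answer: -17205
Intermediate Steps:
D(y) = 3*y*(-3 + y) (D(y) = (y + 2*y)*(-3 + y) = (3*y)*(-3 + y) = 3*y*(-3 + y))
((4 + 3*(4 + 4))*D(-2))*((6 + 1)*(-3)) - 1*(-435) = ((4 + 3*(4 + 4))*(3*(-2)*(-3 - 2)))*((6 + 1)*(-3)) - 1*(-435) = ((4 + 3*8)*(3*(-2)*(-5)))*(7*(-3)) + 435 = ((4 + 24)*30)*(-21) + 435 = (28*30)*(-21) + 435 = 840*(-21) + 435 = -17640 + 435 = -17205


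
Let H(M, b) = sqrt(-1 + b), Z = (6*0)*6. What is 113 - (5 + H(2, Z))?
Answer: 108 - I ≈ 108.0 - 1.0*I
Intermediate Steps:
Z = 0 (Z = 0*6 = 0)
113 - (5 + H(2, Z)) = 113 - (5 + sqrt(-1 + 0)) = 113 - (5 + sqrt(-1)) = 113 - (5 + I) = 113 + (-5 - I) = 108 - I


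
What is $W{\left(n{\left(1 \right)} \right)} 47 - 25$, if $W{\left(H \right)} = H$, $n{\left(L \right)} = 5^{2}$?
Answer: $1150$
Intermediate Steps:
$n{\left(L \right)} = 25$
$W{\left(n{\left(1 \right)} \right)} 47 - 25 = 25 \cdot 47 - 25 = 1175 - 25 = 1150$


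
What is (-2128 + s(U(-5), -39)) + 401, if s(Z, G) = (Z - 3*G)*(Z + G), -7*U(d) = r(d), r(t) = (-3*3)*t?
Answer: -330755/49 ≈ -6750.1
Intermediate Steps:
r(t) = -9*t
U(d) = 9*d/7 (U(d) = -(-9)*d/7 = 9*d/7)
s(Z, G) = (G + Z)*(Z - 3*G) (s(Z, G) = (Z - 3*G)*(G + Z) = (G + Z)*(Z - 3*G))
(-2128 + s(U(-5), -39)) + 401 = (-2128 + (((9/7)*(-5))² - 3*(-39)² - 2*(-39)*(9/7)*(-5))) + 401 = (-2128 + ((-45/7)² - 3*1521 - 2*(-39)*(-45/7))) + 401 = (-2128 + (2025/49 - 4563 - 3510/7)) + 401 = (-2128 - 246132/49) + 401 = -350404/49 + 401 = -330755/49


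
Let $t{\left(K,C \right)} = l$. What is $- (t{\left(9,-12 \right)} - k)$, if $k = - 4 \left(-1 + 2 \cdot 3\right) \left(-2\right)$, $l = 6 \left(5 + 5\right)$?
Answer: $-20$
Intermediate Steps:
$l = 60$ ($l = 6 \cdot 10 = 60$)
$t{\left(K,C \right)} = 60$
$k = 40$ ($k = - 4 \left(-1 + 6\right) \left(-2\right) = \left(-4\right) 5 \left(-2\right) = \left(-20\right) \left(-2\right) = 40$)
$- (t{\left(9,-12 \right)} - k) = - (60 - 40) = \left(-1\right) 20 = -20$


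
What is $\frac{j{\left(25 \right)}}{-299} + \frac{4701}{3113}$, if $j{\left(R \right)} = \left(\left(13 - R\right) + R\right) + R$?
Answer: $\frac{1287305}{930787} \approx 1.383$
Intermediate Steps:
$j{\left(R \right)} = 13 + R$
$\frac{j{\left(25 \right)}}{-299} + \frac{4701}{3113} = \frac{13 + 25}{-299} + \frac{4701}{3113} = 38 \left(- \frac{1}{299}\right) + 4701 \cdot \frac{1}{3113} = - \frac{38}{299} + \frac{4701}{3113} = \frac{1287305}{930787}$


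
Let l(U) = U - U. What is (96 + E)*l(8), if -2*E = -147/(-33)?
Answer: 0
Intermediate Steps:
l(U) = 0
E = -49/22 (E = -(-147)/(2*(-33)) = -(-147)*(-1)/(2*33) = -½*49/11 = -49/22 ≈ -2.2273)
(96 + E)*l(8) = (96 - 49/22)*0 = (2063/22)*0 = 0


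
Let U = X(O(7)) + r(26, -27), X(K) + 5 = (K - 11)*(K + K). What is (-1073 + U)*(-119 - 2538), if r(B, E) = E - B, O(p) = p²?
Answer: -6889601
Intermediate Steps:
X(K) = -5 + 2*K*(-11 + K) (X(K) = -5 + (K - 11)*(K + K) = -5 + (-11 + K)*(2*K) = -5 + 2*K*(-11 + K))
U = 3666 (U = (-5 - 22*7² + 2*(7²)²) + (-27 - 1*26) = (-5 - 22*49 + 2*49²) + (-27 - 26) = (-5 - 1078 + 2*2401) - 53 = (-5 - 1078 + 4802) - 53 = 3719 - 53 = 3666)
(-1073 + U)*(-119 - 2538) = (-1073 + 3666)*(-119 - 2538) = 2593*(-2657) = -6889601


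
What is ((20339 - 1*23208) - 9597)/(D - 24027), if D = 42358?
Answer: -542/797 ≈ -0.68005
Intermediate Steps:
((20339 - 1*23208) - 9597)/(D - 24027) = ((20339 - 1*23208) - 9597)/(42358 - 24027) = ((20339 - 23208) - 9597)/18331 = (-2869 - 9597)*(1/18331) = -12466*1/18331 = -542/797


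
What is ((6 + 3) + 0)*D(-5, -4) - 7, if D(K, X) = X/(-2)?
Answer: 11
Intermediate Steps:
D(K, X) = -X/2 (D(K, X) = X*(-½) = -X/2)
((6 + 3) + 0)*D(-5, -4) - 7 = ((6 + 3) + 0)*(-½*(-4)) - 7 = (9 + 0)*2 - 7 = 9*2 - 7 = 18 - 7 = 11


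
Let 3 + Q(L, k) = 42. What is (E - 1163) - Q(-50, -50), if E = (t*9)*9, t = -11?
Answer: -2093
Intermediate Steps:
Q(L, k) = 39 (Q(L, k) = -3 + 42 = 39)
E = -891 (E = -11*9*9 = -99*9 = -891)
(E - 1163) - Q(-50, -50) = (-891 - 1163) - 1*39 = -2054 - 39 = -2093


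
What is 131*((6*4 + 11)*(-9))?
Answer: -41265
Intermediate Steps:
131*((6*4 + 11)*(-9)) = 131*((24 + 11)*(-9)) = 131*(35*(-9)) = 131*(-315) = -41265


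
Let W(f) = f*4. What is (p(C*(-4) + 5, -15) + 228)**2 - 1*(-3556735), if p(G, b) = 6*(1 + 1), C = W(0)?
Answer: 3614335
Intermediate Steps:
W(f) = 4*f
C = 0 (C = 4*0 = 0)
p(G, b) = 12 (p(G, b) = 6*2 = 12)
(p(C*(-4) + 5, -15) + 228)**2 - 1*(-3556735) = (12 + 228)**2 - 1*(-3556735) = 240**2 + 3556735 = 57600 + 3556735 = 3614335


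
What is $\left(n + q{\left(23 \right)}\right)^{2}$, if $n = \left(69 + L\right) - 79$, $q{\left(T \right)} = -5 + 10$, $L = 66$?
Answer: $3721$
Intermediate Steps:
$q{\left(T \right)} = 5$
$n = 56$ ($n = \left(69 + 66\right) - 79 = 135 - 79 = 56$)
$\left(n + q{\left(23 \right)}\right)^{2} = \left(56 + 5\right)^{2} = 61^{2} = 3721$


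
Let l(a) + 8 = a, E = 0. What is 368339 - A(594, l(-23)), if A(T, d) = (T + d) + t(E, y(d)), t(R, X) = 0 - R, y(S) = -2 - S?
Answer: 367776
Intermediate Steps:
t(R, X) = -R
l(a) = -8 + a
A(T, d) = T + d (A(T, d) = (T + d) - 1*0 = (T + d) + 0 = T + d)
368339 - A(594, l(-23)) = 368339 - (594 + (-8 - 23)) = 368339 - (594 - 31) = 368339 - 1*563 = 368339 - 563 = 367776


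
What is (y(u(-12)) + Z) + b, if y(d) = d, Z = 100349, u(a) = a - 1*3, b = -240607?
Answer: -140273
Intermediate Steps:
u(a) = -3 + a (u(a) = a - 3 = -3 + a)
(y(u(-12)) + Z) + b = ((-3 - 12) + 100349) - 240607 = (-15 + 100349) - 240607 = 100334 - 240607 = -140273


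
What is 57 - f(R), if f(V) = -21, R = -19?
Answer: 78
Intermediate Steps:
57 - f(R) = 57 - 1*(-21) = 57 + 21 = 78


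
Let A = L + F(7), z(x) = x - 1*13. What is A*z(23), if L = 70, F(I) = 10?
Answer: 800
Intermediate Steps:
z(x) = -13 + x (z(x) = x - 13 = -13 + x)
A = 80 (A = 70 + 10 = 80)
A*z(23) = 80*(-13 + 23) = 80*10 = 800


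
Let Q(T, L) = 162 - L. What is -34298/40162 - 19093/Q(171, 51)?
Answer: -385310072/2228991 ≈ -172.86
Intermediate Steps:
-34298/40162 - 19093/Q(171, 51) = -34298/40162 - 19093/(162 - 1*51) = -34298*1/40162 - 19093/(162 - 51) = -17149/20081 - 19093/111 = -385310072/2228991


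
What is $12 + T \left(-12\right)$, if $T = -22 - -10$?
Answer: $156$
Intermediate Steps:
$T = -12$ ($T = -22 + 10 = -12$)
$12 + T \left(-12\right) = 12 - -144 = 12 + 144 = 156$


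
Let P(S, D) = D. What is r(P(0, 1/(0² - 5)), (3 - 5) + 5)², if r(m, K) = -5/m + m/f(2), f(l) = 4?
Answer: 249001/400 ≈ 622.50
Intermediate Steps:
r(m, K) = -5/m + m/4
r(P(0, 1/(0² - 5)), (3 - 5) + 5)² = (-5/(1/(0² - 5)) + 1/(4*(0² - 5)))² = (-5/(1/(0 - 5)) + 1/(4*(0 - 5)))² = (-5/(1/(-5)) + (¼)/(-5))² = (-5/(-⅕) + (¼)*(-⅕))² = (-5*(-5) - 1/20)² = (25 - 1/20)² = (499/20)² = 249001/400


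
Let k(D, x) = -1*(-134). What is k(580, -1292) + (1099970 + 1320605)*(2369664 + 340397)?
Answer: 6559905905209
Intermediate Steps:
k(D, x) = 134
k(580, -1292) + (1099970 + 1320605)*(2369664 + 340397) = 134 + (1099970 + 1320605)*(2369664 + 340397) = 134 + 2420575*2710061 = 134 + 6559905905075 = 6559905905209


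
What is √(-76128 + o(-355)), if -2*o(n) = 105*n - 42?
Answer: 9*I*√2838/2 ≈ 239.73*I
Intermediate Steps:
o(n) = 21 - 105*n/2 (o(n) = -(105*n - 42)/2 = -(-42 + 105*n)/2 = 21 - 105*n/2)
√(-76128 + o(-355)) = √(-76128 + (21 - 105/2*(-355))) = √(-76128 + (21 + 37275/2)) = √(-76128 + 37317/2) = √(-114939/2) = 9*I*√2838/2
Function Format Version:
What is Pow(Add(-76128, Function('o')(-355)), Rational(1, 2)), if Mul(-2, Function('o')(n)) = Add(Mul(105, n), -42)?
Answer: Mul(Rational(9, 2), I, Pow(2838, Rational(1, 2))) ≈ Mul(239.73, I)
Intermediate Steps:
Function('o')(n) = Add(21, Mul(Rational(-105, 2), n)) (Function('o')(n) = Mul(Rational(-1, 2), Add(Mul(105, n), -42)) = Mul(Rational(-1, 2), Add(-42, Mul(105, n))) = Add(21, Mul(Rational(-105, 2), n)))
Pow(Add(-76128, Function('o')(-355)), Rational(1, 2)) = Pow(Add(-76128, Add(21, Mul(Rational(-105, 2), -355))), Rational(1, 2)) = Pow(Add(-76128, Add(21, Rational(37275, 2))), Rational(1, 2)) = Pow(Add(-76128, Rational(37317, 2)), Rational(1, 2)) = Pow(Rational(-114939, 2), Rational(1, 2)) = Mul(Rational(9, 2), I, Pow(2838, Rational(1, 2)))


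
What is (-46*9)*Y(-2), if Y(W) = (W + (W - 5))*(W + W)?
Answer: -14904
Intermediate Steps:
Y(W) = 2*W*(-5 + 2*W) (Y(W) = (W + (-5 + W))*(2*W) = (-5 + 2*W)*(2*W) = 2*W*(-5 + 2*W))
(-46*9)*Y(-2) = (-46*9)*(2*(-2)*(-5 + 2*(-2))) = -828*(-2)*(-5 - 4) = -828*(-2)*(-9) = -414*36 = -14904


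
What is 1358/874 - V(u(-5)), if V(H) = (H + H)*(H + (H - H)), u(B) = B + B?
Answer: -86721/437 ≈ -198.45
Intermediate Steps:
u(B) = 2*B
V(H) = 2*H² (V(H) = (2*H)*(H + 0) = (2*H)*H = 2*H²)
1358/874 - V(u(-5)) = 1358/874 - 2*(2*(-5))² = 1358*(1/874) - 2*(-10)² = 679/437 - 2*100 = 679/437 - 1*200 = 679/437 - 200 = -86721/437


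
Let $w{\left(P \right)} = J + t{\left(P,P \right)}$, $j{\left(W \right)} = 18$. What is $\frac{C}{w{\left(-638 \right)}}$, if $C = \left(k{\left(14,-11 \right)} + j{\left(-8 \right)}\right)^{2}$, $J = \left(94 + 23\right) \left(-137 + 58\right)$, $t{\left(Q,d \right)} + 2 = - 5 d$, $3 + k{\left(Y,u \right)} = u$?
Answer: $- \frac{16}{6055} \approx -0.0026424$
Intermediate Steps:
$k{\left(Y,u \right)} = -3 + u$
$t{\left(Q,d \right)} = -2 - 5 d$
$J = -9243$ ($J = 117 \left(-79\right) = -9243$)
$C = 16$ ($C = \left(\left(-3 - 11\right) + 18\right)^{2} = \left(-14 + 18\right)^{2} = 4^{2} = 16$)
$w{\left(P \right)} = -9245 - 5 P$ ($w{\left(P \right)} = -9243 - \left(2 + 5 P\right) = -9245 - 5 P$)
$\frac{C}{w{\left(-638 \right)}} = \frac{16}{-9245 - -3190} = \frac{16}{-9245 + 3190} = \frac{16}{-6055} = 16 \left(- \frac{1}{6055}\right) = - \frac{16}{6055}$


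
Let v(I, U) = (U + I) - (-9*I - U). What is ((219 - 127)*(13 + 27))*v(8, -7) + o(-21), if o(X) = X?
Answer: 242859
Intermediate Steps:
v(I, U) = 2*U + 10*I (v(I, U) = (I + U) - (-U - 9*I) = (I + U) + (U + 9*I) = 2*U + 10*I)
((219 - 127)*(13 + 27))*v(8, -7) + o(-21) = ((219 - 127)*(13 + 27))*(2*(-7) + 10*8) - 21 = (92*40)*(-14 + 80) - 21 = 3680*66 - 21 = 242880 - 21 = 242859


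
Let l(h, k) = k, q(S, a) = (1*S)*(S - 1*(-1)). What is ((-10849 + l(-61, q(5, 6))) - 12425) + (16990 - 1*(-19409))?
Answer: 13155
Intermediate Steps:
q(S, a) = S*(1 + S) (q(S, a) = S*(S + 1) = S*(1 + S))
((-10849 + l(-61, q(5, 6))) - 12425) + (16990 - 1*(-19409)) = ((-10849 + 5*(1 + 5)) - 12425) + (16990 - 1*(-19409)) = ((-10849 + 5*6) - 12425) + (16990 + 19409) = ((-10849 + 30) - 12425) + 36399 = (-10819 - 12425) + 36399 = -23244 + 36399 = 13155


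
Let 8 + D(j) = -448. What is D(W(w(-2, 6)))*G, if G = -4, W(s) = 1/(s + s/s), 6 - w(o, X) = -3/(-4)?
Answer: 1824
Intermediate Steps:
w(o, X) = 21/4 (w(o, X) = 6 - (-3)/(-4) = 6 - (-3)*(-1)/4 = 6 - 1*3/4 = 6 - 3/4 = 21/4)
W(s) = 1/(1 + s) (W(s) = 1/(s + 1) = 1/(1 + s))
D(j) = -456 (D(j) = -8 - 448 = -456)
D(W(w(-2, 6)))*G = -456*(-4) = 1824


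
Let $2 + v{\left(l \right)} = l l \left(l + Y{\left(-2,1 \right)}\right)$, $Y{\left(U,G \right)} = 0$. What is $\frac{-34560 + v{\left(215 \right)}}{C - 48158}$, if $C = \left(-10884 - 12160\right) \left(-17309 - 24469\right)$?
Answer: $\frac{9903813}{962684074} \approx 0.010288$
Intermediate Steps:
$v{\left(l \right)} = -2 + l^{3}$ ($v{\left(l \right)} = -2 + l l \left(l + 0\right) = -2 + l^{2} l = -2 + l^{3}$)
$C = 962732232$ ($C = \left(-23044\right) \left(-41778\right) = 962732232$)
$\frac{-34560 + v{\left(215 \right)}}{C - 48158} = \frac{-34560 - \left(2 - 215^{3}\right)}{962732232 - 48158} = \frac{-34560 + \left(-2 + 9938375\right)}{962684074} = \left(-34560 + 9938373\right) \frac{1}{962684074} = 9903813 \cdot \frac{1}{962684074} = \frac{9903813}{962684074}$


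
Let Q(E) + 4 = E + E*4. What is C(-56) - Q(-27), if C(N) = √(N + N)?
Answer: 139 + 4*I*√7 ≈ 139.0 + 10.583*I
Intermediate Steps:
C(N) = √2*√N (C(N) = √(2*N) = √2*√N)
Q(E) = -4 + 5*E (Q(E) = -4 + (E + E*4) = -4 + (E + 4*E) = -4 + 5*E)
C(-56) - Q(-27) = √2*√(-56) - (-4 + 5*(-27)) = √2*(2*I*√14) - (-4 - 135) = 4*I*√7 - 1*(-139) = 4*I*√7 + 139 = 139 + 4*I*√7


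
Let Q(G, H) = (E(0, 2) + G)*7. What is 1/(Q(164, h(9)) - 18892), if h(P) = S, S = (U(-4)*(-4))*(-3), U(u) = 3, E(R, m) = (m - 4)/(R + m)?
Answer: -1/17751 ≈ -5.6335e-5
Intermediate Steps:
E(R, m) = (-4 + m)/(R + m)
S = 36 (S = (3*(-4))*(-3) = -12*(-3) = 36)
h(P) = 36
Q(G, H) = -7 + 7*G (Q(G, H) = ((-4 + 2)/(0 + 2) + G)*7 = (-2/2 + G)*7 = ((1/2)*(-2) + G)*7 = (-1 + G)*7 = -7 + 7*G)
1/(Q(164, h(9)) - 18892) = 1/((-7 + 7*164) - 18892) = 1/((-7 + 1148) - 18892) = 1/(1141 - 18892) = 1/(-17751) = -1/17751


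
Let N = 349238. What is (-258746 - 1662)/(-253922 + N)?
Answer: -65102/23829 ≈ -2.7320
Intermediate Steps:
(-258746 - 1662)/(-253922 + N) = (-258746 - 1662)/(-253922 + 349238) = -260408/95316 = -260408*1/95316 = -65102/23829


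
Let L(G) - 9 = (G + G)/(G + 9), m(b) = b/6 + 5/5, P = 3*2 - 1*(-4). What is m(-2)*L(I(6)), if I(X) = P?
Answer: 382/57 ≈ 6.7018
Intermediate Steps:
P = 10 (P = 6 + 4 = 10)
I(X) = 10
m(b) = 1 + b/6 (m(b) = b*(1/6) + 5*(1/5) = b/6 + 1 = 1 + b/6)
L(G) = 9 + 2*G/(9 + G) (L(G) = 9 + (G + G)/(G + 9) = 9 + (2*G)/(9 + G) = 9 + 2*G/(9 + G))
m(-2)*L(I(6)) = (1 + (1/6)*(-2))*((81 + 11*10)/(9 + 10)) = (1 - 1/3)*((81 + 110)/19) = 2*((1/19)*191)/3 = (2/3)*(191/19) = 382/57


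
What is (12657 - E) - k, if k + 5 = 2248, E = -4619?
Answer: 15033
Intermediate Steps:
k = 2243 (k = -5 + 2248 = 2243)
(12657 - E) - k = (12657 - 1*(-4619)) - 1*2243 = (12657 + 4619) - 2243 = 17276 - 2243 = 15033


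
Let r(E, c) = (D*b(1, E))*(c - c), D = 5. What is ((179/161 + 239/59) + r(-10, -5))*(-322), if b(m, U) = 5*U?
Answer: -98080/59 ≈ -1662.4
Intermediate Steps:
r(E, c) = 0 (r(E, c) = (5*(5*E))*(c - c) = (25*E)*0 = 0)
((179/161 + 239/59) + r(-10, -5))*(-322) = ((179/161 + 239/59) + 0)*(-322) = (49040/9499 + 0)*(-322) = (49040/9499)*(-322) = -98080/59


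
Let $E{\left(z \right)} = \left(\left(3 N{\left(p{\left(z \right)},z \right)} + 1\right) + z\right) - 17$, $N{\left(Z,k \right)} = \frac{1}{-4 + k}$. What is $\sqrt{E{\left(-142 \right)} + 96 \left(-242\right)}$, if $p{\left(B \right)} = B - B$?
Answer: $\frac{i \sqrt{498581678}}{146} \approx 152.94 i$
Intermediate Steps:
$p{\left(B \right)} = 0$
$E{\left(z \right)} = -16 + z + \frac{3}{-4 + z}$ ($E{\left(z \right)} = \left(\left(\frac{3}{-4 + z} + 1\right) + z\right) - 17 = \left(\left(1 + \frac{3}{-4 + z}\right) + z\right) - 17 = \left(1 + z + \frac{3}{-4 + z}\right) - 17 = -16 + z + \frac{3}{-4 + z}$)
$\sqrt{E{\left(-142 \right)} + 96 \left(-242\right)} = \sqrt{\frac{3 + \left(-16 - 142\right) \left(-4 - 142\right)}{-4 - 142} + 96 \left(-242\right)} = \sqrt{\frac{3 - -23068}{-146} - 23232} = \sqrt{- \frac{3 + 23068}{146} - 23232} = \sqrt{\left(- \frac{1}{146}\right) 23071 - 23232} = \sqrt{- \frac{23071}{146} - 23232} = \sqrt{- \frac{3414943}{146}} = \frac{i \sqrt{498581678}}{146}$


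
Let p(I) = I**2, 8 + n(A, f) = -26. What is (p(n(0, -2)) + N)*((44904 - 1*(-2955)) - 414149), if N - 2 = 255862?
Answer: -94143855800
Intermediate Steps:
N = 255864 (N = 2 + 255862 = 255864)
n(A, f) = -34 (n(A, f) = -8 - 26 = -34)
(p(n(0, -2)) + N)*((44904 - 1*(-2955)) - 414149) = ((-34)**2 + 255864)*((44904 - 1*(-2955)) - 414149) = (1156 + 255864)*((44904 + 2955) - 414149) = 257020*(47859 - 414149) = 257020*(-366290) = -94143855800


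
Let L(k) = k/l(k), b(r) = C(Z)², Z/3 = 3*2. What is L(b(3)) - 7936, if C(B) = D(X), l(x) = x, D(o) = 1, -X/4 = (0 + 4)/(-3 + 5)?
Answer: -7935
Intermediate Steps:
Z = 18 (Z = 3*(3*2) = 3*6 = 18)
X = -8 (X = -4*(0 + 4)/(-3 + 5) = -16/2 = -4*2 = -8)
C(B) = 1
b(r) = 1 (b(r) = 1² = 1)
L(k) = 1 (L(k) = k/k = 1)
L(b(3)) - 7936 = 1 - 7936 = -7935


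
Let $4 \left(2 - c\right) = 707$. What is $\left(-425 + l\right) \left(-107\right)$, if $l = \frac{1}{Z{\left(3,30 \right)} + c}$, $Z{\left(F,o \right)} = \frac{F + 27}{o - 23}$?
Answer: $\frac{217055171}{4773} \approx 45476.0$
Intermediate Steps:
$c = - \frac{699}{4}$ ($c = 2 - \frac{707}{4} = - \frac{699}{4} \approx -174.75$)
$Z{\left(F,o \right)} = \frac{27 + F}{-23 + o}$
$l = - \frac{28}{4773}$ ($l = \frac{1}{\frac{27 + 3}{-23 + 30} - \frac{699}{4}} = \frac{1}{\frac{1}{7} \cdot 30 - \frac{699}{4}} = \frac{1}{\frac{30}{7} - \frac{699}{4}} = \frac{1}{- \frac{4773}{28}} = - \frac{28}{4773} \approx -0.0058663$)
$\left(-425 + l\right) \left(-107\right) = \left(-425 - \frac{28}{4773}\right) \left(-107\right) = \left(- \frac{2028553}{4773}\right) \left(-107\right) = \frac{217055171}{4773}$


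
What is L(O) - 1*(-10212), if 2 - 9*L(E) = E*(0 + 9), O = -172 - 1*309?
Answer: 96239/9 ≈ 10693.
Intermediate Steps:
O = -481 (O = -172 - 309 = -481)
L(E) = 2/9 - E (L(E) = 2/9 - E*(0 + 9)/9 = 2/9 - E*9/9 = 2/9 - E)
L(O) - 1*(-10212) = (2/9 - 1*(-481)) - 1*(-10212) = (2/9 + 481) + 10212 = 4331/9 + 10212 = 96239/9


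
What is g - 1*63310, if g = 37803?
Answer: -25507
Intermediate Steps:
g - 1*63310 = 37803 - 1*63310 = 37803 - 63310 = -25507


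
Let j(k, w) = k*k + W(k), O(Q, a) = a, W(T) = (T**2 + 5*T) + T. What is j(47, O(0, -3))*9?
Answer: 42300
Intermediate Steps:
W(T) = T**2 + 6*T
j(k, w) = k**2 + k*(6 + k) (j(k, w) = k*k + k*(6 + k) = k**2 + k*(6 + k))
j(47, O(0, -3))*9 = (2*47*(3 + 47))*9 = (2*47*50)*9 = 4700*9 = 42300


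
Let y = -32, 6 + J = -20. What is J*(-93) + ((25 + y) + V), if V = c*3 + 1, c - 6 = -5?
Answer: 2415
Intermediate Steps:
c = 1 (c = 6 - 5 = 1)
J = -26 (J = -6 - 20 = -26)
V = 4 (V = 1*3 + 1 = 3 + 1 = 4)
J*(-93) + ((25 + y) + V) = -26*(-93) + ((25 - 32) + 4) = 2418 + (-7 + 4) = 2418 - 3 = 2415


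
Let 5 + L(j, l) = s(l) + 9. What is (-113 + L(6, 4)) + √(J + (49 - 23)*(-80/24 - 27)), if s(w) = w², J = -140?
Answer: -93 + I*√8358/3 ≈ -93.0 + 30.474*I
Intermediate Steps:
L(j, l) = 4 + l² (L(j, l) = -5 + (l² + 9) = -5 + (9 + l²) = 4 + l²)
(-113 + L(6, 4)) + √(J + (49 - 23)*(-80/24 - 27)) = (-113 + (4 + 4²)) + √(-140 + (49 - 23)*(-80/24 - 27)) = (-113 + (4 + 16)) + √(-140 + 26*(-80*1/24 - 27)) = (-113 + 20) + √(-140 + 26*(-10/3 - 27)) = -93 + √(-140 + 26*(-91/3)) = -93 + √(-140 - 2366/3) = -93 + √(-2786/3) = -93 + I*√8358/3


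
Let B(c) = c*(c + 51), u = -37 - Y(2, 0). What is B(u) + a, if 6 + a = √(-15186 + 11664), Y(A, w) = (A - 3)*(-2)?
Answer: -474 + I*√3522 ≈ -474.0 + 59.346*I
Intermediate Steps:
Y(A, w) = 6 - 2*A (Y(A, w) = (-3 + A)*(-2) = 6 - 2*A)
a = -6 + I*√3522 (a = -6 + √(-15186 + 11664) = -6 + √(-3522) = -6 + I*√3522 ≈ -6.0 + 59.346*I)
u = -39 (u = -37 - (6 - 2*2) = -37 - (6 - 4) = -37 - 1*2 = -37 - 2 = -39)
B(c) = c*(51 + c)
B(u) + a = -39*(51 - 39) + (-6 + I*√3522) = -39*12 + (-6 + I*√3522) = -468 + (-6 + I*√3522) = -474 + I*√3522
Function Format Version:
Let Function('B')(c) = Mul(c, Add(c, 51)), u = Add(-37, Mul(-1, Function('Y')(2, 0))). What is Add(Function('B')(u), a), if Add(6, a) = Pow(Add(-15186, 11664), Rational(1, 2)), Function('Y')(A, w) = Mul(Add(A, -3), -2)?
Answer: Add(-474, Mul(I, Pow(3522, Rational(1, 2)))) ≈ Add(-474.00, Mul(59.346, I))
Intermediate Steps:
Function('Y')(A, w) = Add(6, Mul(-2, A)) (Function('Y')(A, w) = Mul(Add(-3, A), -2) = Add(6, Mul(-2, A)))
a = Add(-6, Mul(I, Pow(3522, Rational(1, 2)))) (a = Add(-6, Pow(Add(-15186, 11664), Rational(1, 2))) = Add(-6, Pow(-3522, Rational(1, 2))) = Add(-6, Mul(I, Pow(3522, Rational(1, 2)))) ≈ Add(-6.0000, Mul(59.346, I)))
u = -39 (u = Add(-37, Mul(-1, Add(6, Mul(-2, 2)))) = Add(-37, Mul(-1, Add(6, -4))) = Add(-37, Mul(-1, 2)) = Add(-37, -2) = -39)
Function('B')(c) = Mul(c, Add(51, c))
Add(Function('B')(u), a) = Add(Mul(-39, Add(51, -39)), Add(-6, Mul(I, Pow(3522, Rational(1, 2))))) = Add(Mul(-39, 12), Add(-6, Mul(I, Pow(3522, Rational(1, 2))))) = Add(-468, Add(-6, Mul(I, Pow(3522, Rational(1, 2))))) = Add(-474, Mul(I, Pow(3522, Rational(1, 2))))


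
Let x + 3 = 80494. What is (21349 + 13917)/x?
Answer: 35266/80491 ≈ 0.43814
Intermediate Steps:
x = 80491 (x = -3 + 80494 = 80491)
(21349 + 13917)/x = (21349 + 13917)/80491 = 35266*(1/80491) = 35266/80491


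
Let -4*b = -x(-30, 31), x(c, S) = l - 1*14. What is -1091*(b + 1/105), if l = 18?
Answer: -115646/105 ≈ -1101.4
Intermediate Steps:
x(c, S) = 4 (x(c, S) = 18 - 1*14 = 18 - 14 = 4)
b = 1 (b = -(-1)*4/4 = -¼*(-4) = 1)
-1091*(b + 1/105) = -1091*(1 + 1/105) = -1091*106/105 = -115646/105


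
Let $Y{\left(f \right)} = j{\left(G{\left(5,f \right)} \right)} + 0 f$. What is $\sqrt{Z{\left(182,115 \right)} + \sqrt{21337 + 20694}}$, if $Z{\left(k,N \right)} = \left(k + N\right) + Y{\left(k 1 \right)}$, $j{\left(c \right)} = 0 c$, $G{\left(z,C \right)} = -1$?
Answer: $\sqrt{297 + \sqrt{42031}} \approx 22.406$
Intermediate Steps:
$j{\left(c \right)} = 0$
$Y{\left(f \right)} = 0$ ($Y{\left(f \right)} = 0 + 0 f = 0 + 0 = 0$)
$Z{\left(k,N \right)} = N + k$ ($Z{\left(k,N \right)} = \left(k + N\right) + 0 = \left(N + k\right) + 0 = N + k$)
$\sqrt{Z{\left(182,115 \right)} + \sqrt{21337 + 20694}} = \sqrt{\left(115 + 182\right) + \sqrt{21337 + 20694}} = \sqrt{297 + \sqrt{42031}}$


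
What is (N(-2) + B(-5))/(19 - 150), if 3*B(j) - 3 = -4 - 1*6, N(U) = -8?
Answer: 31/393 ≈ 0.078880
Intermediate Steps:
B(j) = -7/3 (B(j) = 1 + (-4 - 1*6)/3 = 1 + (-4 - 6)/3 = 1 + (1/3)*(-10) = 1 - 10/3 = -7/3)
(N(-2) + B(-5))/(19 - 150) = (-8 - 7/3)/(19 - 150) = -31/3/(-131) = -31/3*(-1/131) = 31/393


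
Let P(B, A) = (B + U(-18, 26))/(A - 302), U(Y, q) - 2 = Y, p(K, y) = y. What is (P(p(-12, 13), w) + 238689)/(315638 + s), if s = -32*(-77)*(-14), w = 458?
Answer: 12411827/14619384 ≈ 0.84900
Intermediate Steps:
U(Y, q) = 2 + Y
P(B, A) = (-16 + B)/(-302 + A) (P(B, A) = (B + (2 - 18))/(A - 302) = (B - 16)/(-302 + A) = (-16 + B)/(-302 + A))
s = -34496 (s = 2464*(-14) = -34496)
(P(p(-12, 13), w) + 238689)/(315638 + s) = ((-16 + 13)/(-302 + 458) + 238689)/(315638 - 34496) = (-3/156 + 238689)/281142 = ((1/156)*(-3) + 238689)*(1/281142) = (-1/52 + 238689)*(1/281142) = (12411827/52)*(1/281142) = 12411827/14619384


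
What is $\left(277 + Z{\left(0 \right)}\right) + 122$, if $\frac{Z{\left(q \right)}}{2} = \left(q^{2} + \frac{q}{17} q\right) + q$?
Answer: $399$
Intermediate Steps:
$Z{\left(q \right)} = 2 q + \frac{36 q^{2}}{17}$ ($Z{\left(q \right)} = 2 \left(\left(q^{2} + \frac{q}{17} q\right) + q\right) = 2 \left(\left(q^{2} + \frac{q^{2}}{17}\right) + q\right) = 2 \left(\frac{18 q^{2}}{17} + q\right) = 2 \left(q + \frac{18 q^{2}}{17}\right) = 2 q + \frac{36 q^{2}}{17}$)
$\left(277 + Z{\left(0 \right)}\right) + 122 = \left(277 + \frac{2}{17} \cdot 0 \left(17 + 18 \cdot 0\right)\right) + 122 = \left(277 + \frac{2}{17} \cdot 0 \left(17 + 0\right)\right) + 122 = \left(277 + \frac{2}{17} \cdot 0 \cdot 17\right) + 122 = \left(277 + 0\right) + 122 = 277 + 122 = 399$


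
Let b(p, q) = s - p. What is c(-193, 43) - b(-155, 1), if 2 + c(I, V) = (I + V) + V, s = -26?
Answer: -238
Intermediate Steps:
b(p, q) = -26 - p
c(I, V) = -2 + I + 2*V (c(I, V) = -2 + ((I + V) + V) = -2 + (I + 2*V) = -2 + I + 2*V)
c(-193, 43) - b(-155, 1) = (-2 - 193 + 2*43) - (-26 - 1*(-155)) = (-2 - 193 + 86) - (-26 + 155) = -109 - 1*129 = -109 - 129 = -238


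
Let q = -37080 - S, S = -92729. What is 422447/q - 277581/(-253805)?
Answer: 122666265904/14123994445 ≈ 8.6850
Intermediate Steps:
q = 55649 (q = -37080 - 1*(-92729) = -37080 + 92729 = 55649)
422447/q - 277581/(-253805) = 422447/55649 - 277581/(-253805) = 422447*(1/55649) - 277581*(-1/253805) = 422447/55649 + 277581/253805 = 122666265904/14123994445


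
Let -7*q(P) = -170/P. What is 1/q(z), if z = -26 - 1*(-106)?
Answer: 56/17 ≈ 3.2941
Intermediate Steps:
z = 80 (z = -26 + 106 = 80)
q(P) = 170/(7*P) (q(P) = -(-170)/(7*P) = 170/(7*P))
1/q(z) = 1/((170/7)/80) = 1/((170/7)*(1/80)) = 1/(17/56) = 56/17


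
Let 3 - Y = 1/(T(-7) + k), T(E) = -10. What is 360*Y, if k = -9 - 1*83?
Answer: 18420/17 ≈ 1083.5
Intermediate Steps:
k = -92 (k = -9 - 83 = -92)
Y = 307/102 (Y = 3 - 1/(-10 - 92) = 3 - 1/(-102) = 3 - 1*(-1/102) = 3 + 1/102 = 307/102 ≈ 3.0098)
360*Y = 360*(307/102) = 18420/17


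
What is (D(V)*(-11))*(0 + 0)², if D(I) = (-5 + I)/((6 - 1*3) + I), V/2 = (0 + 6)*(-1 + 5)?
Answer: 0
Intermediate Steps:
V = 48 (V = 2*((0 + 6)*(-1 + 5)) = 2*(6*4) = 2*24 = 48)
D(I) = (-5 + I)/(3 + I) (D(I) = (-5 + I)/((6 - 3) + I) = (-5 + I)/(3 + I))
(D(V)*(-11))*(0 + 0)² = (((-5 + 48)/(3 + 48))*(-11))*(0 + 0)² = ((43/51)*(-11))*0² = (((1/51)*43)*(-11))*0 = ((43/51)*(-11))*0 = -473/51*0 = 0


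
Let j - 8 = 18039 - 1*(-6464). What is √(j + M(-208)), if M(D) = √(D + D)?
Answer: √(24511 + 4*I*√26) ≈ 156.56 + 0.0651*I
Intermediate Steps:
M(D) = √2*√D (M(D) = √(2*D) = √2*√D)
j = 24511 (j = 8 + (18039 - 1*(-6464)) = 8 + (18039 + 6464) = 8 + 24503 = 24511)
√(j + M(-208)) = √(24511 + √2*√(-208)) = √(24511 + √2*(4*I*√13)) = √(24511 + 4*I*√26)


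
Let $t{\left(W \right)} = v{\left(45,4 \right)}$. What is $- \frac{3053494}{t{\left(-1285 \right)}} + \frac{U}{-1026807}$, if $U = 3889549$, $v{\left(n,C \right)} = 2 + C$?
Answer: $- \frac{522562058492}{1026807} \approx -5.0892 \cdot 10^{5}$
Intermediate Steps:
$t{\left(W \right)} = 6$ ($t{\left(W \right)} = 2 + 4 = 6$)
$- \frac{3053494}{t{\left(-1285 \right)}} + \frac{U}{-1026807} = - \frac{3053494}{6} + \frac{3889549}{-1026807} = \left(-3053494\right) \frac{1}{6} + 3889549 \left(- \frac{1}{1026807}\right) = - \frac{1526747}{3} - \frac{3889549}{1026807} = - \frac{522562058492}{1026807}$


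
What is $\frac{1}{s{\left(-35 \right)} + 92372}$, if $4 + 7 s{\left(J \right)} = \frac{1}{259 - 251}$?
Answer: $\frac{56}{5172801} \approx 1.0826 \cdot 10^{-5}$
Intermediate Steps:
$s{\left(J \right)} = - \frac{31}{56}$ ($s{\left(J \right)} = - \frac{4}{7} + \frac{1}{7 \left(259 - 251\right)} = - \frac{4}{7} + \frac{1}{7 \cdot 8} = - \frac{4}{7} + \frac{1}{7} \cdot \frac{1}{8} = - \frac{4}{7} + \frac{1}{56} = - \frac{31}{56}$)
$\frac{1}{s{\left(-35 \right)} + 92372} = \frac{1}{- \frac{31}{56} + 92372} = \frac{1}{\frac{5172801}{56}} = \frac{56}{5172801}$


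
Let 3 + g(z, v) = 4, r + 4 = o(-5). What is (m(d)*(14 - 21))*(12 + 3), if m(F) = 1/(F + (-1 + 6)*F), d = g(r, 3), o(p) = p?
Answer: -35/2 ≈ -17.500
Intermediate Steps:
r = -9 (r = -4 - 5 = -9)
g(z, v) = 1 (g(z, v) = -3 + 4 = 1)
d = 1
m(F) = 1/(6*F) (m(F) = 1/(F + 5*F) = 1/(6*F))
(m(d)*(14 - 21))*(12 + 3) = (((⅙)/1)*(14 - 21))*(12 + 3) = (((⅙)*1)*(-7))*15 = ((⅙)*(-7))*15 = -7/6*15 = -35/2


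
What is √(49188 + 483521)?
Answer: √532709 ≈ 729.87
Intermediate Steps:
√(49188 + 483521) = √532709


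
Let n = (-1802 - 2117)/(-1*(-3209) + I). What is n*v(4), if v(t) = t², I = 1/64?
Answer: -4013056/205377 ≈ -19.540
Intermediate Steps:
I = 1/64 ≈ 0.015625
n = -250816/205377 (n = (-1802 - 2117)/(-1*(-3209) + 1/64) = -3919/(3209 + 1/64) = -3919/205377/64 = -3919*64/205377 = -250816/205377 ≈ -1.2212)
n*v(4) = -250816/205377*4² = -250816/205377*16 = -4013056/205377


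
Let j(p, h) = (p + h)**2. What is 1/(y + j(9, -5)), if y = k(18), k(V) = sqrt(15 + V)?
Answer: 16/223 - sqrt(33)/223 ≈ 0.045989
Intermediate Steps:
j(p, h) = (h + p)**2
y = sqrt(33) (y = sqrt(15 + 18) = sqrt(33) ≈ 5.7446)
1/(y + j(9, -5)) = 1/(sqrt(33) + (-5 + 9)**2) = 1/(sqrt(33) + 4**2) = 1/(sqrt(33) + 16) = 1/(16 + sqrt(33))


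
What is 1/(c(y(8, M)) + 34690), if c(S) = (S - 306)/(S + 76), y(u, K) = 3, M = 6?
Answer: 79/2740207 ≈ 2.8830e-5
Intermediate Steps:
c(S) = (-306 + S)/(76 + S)
1/(c(y(8, M)) + 34690) = 1/((-306 + 3)/(76 + 3) + 34690) = 1/(-303/79 + 34690) = 1/(2740207/79) = 79/2740207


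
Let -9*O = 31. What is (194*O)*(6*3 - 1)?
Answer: -102238/9 ≈ -11360.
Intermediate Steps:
O = -31/9 (O = -⅑*31 = -31/9 ≈ -3.4444)
(194*O)*(6*3 - 1) = (194*(-31/9))*(6*3 - 1) = -6014*(18 - 1)/9 = -6014/9*17 = -102238/9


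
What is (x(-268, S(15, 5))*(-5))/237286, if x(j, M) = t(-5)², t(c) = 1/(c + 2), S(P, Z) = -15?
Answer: -5/2135574 ≈ -2.3413e-6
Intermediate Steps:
t(c) = 1/(2 + c)
x(j, M) = ⅑ (x(j, M) = (1/(2 - 5))² = (1/(-3))² = (-⅓)² = ⅑)
(x(-268, S(15, 5))*(-5))/237286 = ((⅑)*(-5))/237286 = -5/9*1/237286 = -5/2135574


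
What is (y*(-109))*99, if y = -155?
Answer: 1672605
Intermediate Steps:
(y*(-109))*99 = -155*(-109)*99 = 16895*99 = 1672605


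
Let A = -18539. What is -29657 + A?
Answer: -48196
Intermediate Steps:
-29657 + A = -29657 - 18539 = -48196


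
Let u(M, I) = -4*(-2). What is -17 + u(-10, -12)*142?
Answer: 1119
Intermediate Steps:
u(M, I) = 8
-17 + u(-10, -12)*142 = -17 + 8*142 = -17 + 1136 = 1119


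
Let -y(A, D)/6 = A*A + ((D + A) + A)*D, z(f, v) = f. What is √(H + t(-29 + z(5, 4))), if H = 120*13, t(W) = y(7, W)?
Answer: I*√174 ≈ 13.191*I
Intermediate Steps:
y(A, D) = -6*A² - 6*D*(D + 2*A) (y(A, D) = -6*(A*A + ((D + A) + A)*D) = -6*(A² + ((A + D) + A)*D) = -6*(A² + (D + 2*A)*D) = -6*(A² + D*(D + 2*A)) = -6*A² - 6*D*(D + 2*A))
t(W) = -294 - 84*W - 6*W² (t(W) = -6*7² - 6*W² - 12*7*W = -6*49 - 6*W² - 84*W = -294 - 6*W² - 84*W = -294 - 84*W - 6*W²)
H = 1560
√(H + t(-29 + z(5, 4))) = √(1560 + (-294 - 84*(-29 + 5) - 6*(-29 + 5)²)) = √(1560 + (-294 - 84*(-24) - 6*(-24)²)) = √(1560 + (-294 + 2016 - 6*576)) = √(1560 + (-294 + 2016 - 3456)) = √(1560 - 1734) = √(-174) = I*√174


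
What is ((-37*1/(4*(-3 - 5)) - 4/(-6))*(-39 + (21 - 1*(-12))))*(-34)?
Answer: 2975/8 ≈ 371.88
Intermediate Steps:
((-37*1/(4*(-3 - 5)) - 4/(-6))*(-39 + (21 - 1*(-12))))*(-34) = ((-37/((-8*4)) - 4*(-1/6))*(-39 + (21 + 12)))*(-34) = ((-37/(-32) + 2/3)*(-39 + 33))*(-34) = ((-37*(-1/32) + 2/3)*(-6))*(-34) = ((37/32 + 2/3)*(-6))*(-34) = ((175/96)*(-6))*(-34) = -175/16*(-34) = 2975/8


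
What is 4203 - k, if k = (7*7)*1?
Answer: 4154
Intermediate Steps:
k = 49 (k = 49*1 = 49)
4203 - k = 4203 - 1*49 = 4203 - 49 = 4154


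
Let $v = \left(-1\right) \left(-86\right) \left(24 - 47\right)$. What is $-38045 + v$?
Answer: $-40023$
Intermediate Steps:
$v = -1978$ ($v = 86 \left(-23\right) = -1978$)
$-38045 + v = -38045 - 1978 = -40023$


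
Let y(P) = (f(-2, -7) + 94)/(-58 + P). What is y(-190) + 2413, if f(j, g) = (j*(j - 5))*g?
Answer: 149607/62 ≈ 2413.0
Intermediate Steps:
f(j, g) = g*j*(-5 + j) (f(j, g) = (j*(-5 + j))*g = g*j*(-5 + j))
y(P) = -4/(-58 + P) (y(P) = (-7*(-2)*(-5 - 2) + 94)/(-58 + P) = (-7*(-2)*(-7) + 94)/(-58 + P) = (-98 + 94)/(-58 + P) = -4/(-58 + P))
y(-190) + 2413 = -4/(-58 - 190) + 2413 = -4/(-248) + 2413 = -4*(-1/248) + 2413 = 1/62 + 2413 = 149607/62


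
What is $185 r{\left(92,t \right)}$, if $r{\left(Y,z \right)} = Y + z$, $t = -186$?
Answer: $-17390$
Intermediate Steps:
$185 r{\left(92,t \right)} = 185 \left(92 - 186\right) = 185 \left(-94\right) = -17390$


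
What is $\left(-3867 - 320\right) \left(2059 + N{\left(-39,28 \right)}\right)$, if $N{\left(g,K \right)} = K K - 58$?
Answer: $-11660795$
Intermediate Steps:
$N{\left(g,K \right)} = -58 + K^{2}$ ($N{\left(g,K \right)} = K^{2} - 58 = -58 + K^{2}$)
$\left(-3867 - 320\right) \left(2059 + N{\left(-39,28 \right)}\right) = \left(-3867 - 320\right) \left(2059 - \left(58 - 28^{2}\right)\right) = - 4187 \left(2059 + \left(-58 + 784\right)\right) = - 4187 \left(2059 + 726\right) = \left(-4187\right) 2785 = -11660795$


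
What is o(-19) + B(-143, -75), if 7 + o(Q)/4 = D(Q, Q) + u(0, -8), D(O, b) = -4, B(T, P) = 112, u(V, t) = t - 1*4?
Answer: 20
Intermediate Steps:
u(V, t) = -4 + t (u(V, t) = t - 4 = -4 + t)
o(Q) = -92 (o(Q) = -28 + 4*(-4 + (-4 - 8)) = -28 + 4*(-4 - 12) = -28 + 4*(-16) = -28 - 64 = -92)
o(-19) + B(-143, -75) = -92 + 112 = 20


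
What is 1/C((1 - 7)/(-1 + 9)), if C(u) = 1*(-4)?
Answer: -¼ ≈ -0.25000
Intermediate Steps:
C(u) = -4
1/C((1 - 7)/(-1 + 9)) = 1/(-4) = -¼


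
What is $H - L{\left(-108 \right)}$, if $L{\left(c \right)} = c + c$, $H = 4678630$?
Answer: $4678846$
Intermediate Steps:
$L{\left(c \right)} = 2 c$
$H - L{\left(-108 \right)} = 4678630 - 2 \left(-108\right) = 4678630 - -216 = 4678630 + 216 = 4678846$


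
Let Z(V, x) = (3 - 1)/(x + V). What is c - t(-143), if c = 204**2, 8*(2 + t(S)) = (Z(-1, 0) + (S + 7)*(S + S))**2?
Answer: -378102573/2 ≈ -1.8905e+8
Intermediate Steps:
Z(V, x) = 2/(V + x)
t(S) = -2 + (-2 + 2*S*(7 + S))**2/8 (t(S) = -2 + (2/(-1 + 0) + (S + 7)*(S + S))**2/8 = -2 + (2/(-1) + (7 + S)*(2*S))**2/8 = -2 + (2*(-1) + 2*S*(7 + S))**2/8 = -2 + (-2 + 2*S*(7 + S))**2/8)
c = 41616
c - t(-143) = 41616 - (-2 + (-1 + (-143)**2 + 7*(-143))**2/2) = 41616 - (-2 + (-1 + 20449 - 1001)**2/2) = 41616 - (-2 + (1/2)*19447**2) = 41616 - (-2 + (1/2)*378185809) = 41616 - (-2 + 378185809/2) = 41616 - 1*378185805/2 = 41616 - 378185805/2 = -378102573/2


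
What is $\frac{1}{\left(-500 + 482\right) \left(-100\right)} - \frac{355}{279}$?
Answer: $- \frac{70969}{55800} \approx -1.2718$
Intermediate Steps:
$\frac{1}{\left(-500 + 482\right) \left(-100\right)} - \frac{355}{279} = \frac{1}{-18} \left(- \frac{1}{100}\right) - \frac{355}{279} = \left(- \frac{1}{18}\right) \left(- \frac{1}{100}\right) - \frac{355}{279} = \frac{1}{1800} - \frac{355}{279} = - \frac{70969}{55800}$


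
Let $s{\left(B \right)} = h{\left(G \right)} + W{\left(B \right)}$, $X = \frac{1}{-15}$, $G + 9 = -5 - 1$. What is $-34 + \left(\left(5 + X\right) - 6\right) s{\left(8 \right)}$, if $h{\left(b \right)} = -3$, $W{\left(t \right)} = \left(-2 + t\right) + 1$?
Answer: $- \frac{574}{15} \approx -38.267$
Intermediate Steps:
$G = -15$ ($G = -9 - 6 = -15$)
$X = - \frac{1}{15} \approx -0.066667$
$W{\left(t \right)} = -1 + t$
$s{\left(B \right)} = -4 + B$ ($s{\left(B \right)} = -3 + \left(-1 + B\right) = -4 + B$)
$-34 + \left(\left(5 + X\right) - 6\right) s{\left(8 \right)} = -34 + \left(\left(5 - \frac{1}{15}\right) - 6\right) \left(-4 + 8\right) = -34 + \left(\frac{74}{15} - 6\right) 4 = -34 - \frac{64}{15} = - \frac{574}{15}$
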